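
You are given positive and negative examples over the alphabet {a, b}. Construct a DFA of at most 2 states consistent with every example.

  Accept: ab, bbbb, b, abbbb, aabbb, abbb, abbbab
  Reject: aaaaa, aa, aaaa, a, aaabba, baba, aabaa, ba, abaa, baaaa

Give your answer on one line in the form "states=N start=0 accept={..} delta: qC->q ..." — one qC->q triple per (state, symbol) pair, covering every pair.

states=2 start=0 accept={1} delta: 0a->0 0b->1 1a->0 1b->1

State merging on the prefix tree: take the shortest (then alphabetical) example prefix whose next move is undefined and point that move at state 0, else 1, else 2, ...; a target is out if some Accept/Reject pair would then sit in one state with the same input left (inseparable). If every existing state is out, open a new one.
a: 0a undefined. 0a->0: ok.
b: 0b undefined. 0b->0: no, ab/aaaaa meet in 0. Open state 1: 0b->1.
ba: 1a undefined. 1a->0: ok.
bb: 1b undefined. 1b->0: no, bbbb/aaaaa meet in 0. 1b->1: ok.
All examples now run through 2 states with every (state, symbol) defined. Accept strings end in {1}, Reject strings end in {0}; accept={1}.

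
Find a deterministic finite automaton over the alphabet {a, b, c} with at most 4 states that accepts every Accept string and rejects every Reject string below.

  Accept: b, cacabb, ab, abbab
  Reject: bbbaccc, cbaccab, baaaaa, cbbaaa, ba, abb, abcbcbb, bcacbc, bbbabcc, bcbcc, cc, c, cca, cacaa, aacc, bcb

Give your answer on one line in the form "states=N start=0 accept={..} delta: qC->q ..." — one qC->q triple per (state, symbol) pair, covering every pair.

Grow the machine one transition at a time. Run the examples from 0; the earliest place one falls off (shortest prefix, ties alphabetical) gets sent to the lowest-numbered state that keeps every Accept/Reject pair distinguishable — a pair clashes when both reach the same state with identical unread suffix — and to a fresh state only if none does.
a: 0a undefined. 0a->0: ok.
b: 0b undefined. 0b->0: no, b/baaaaa meet in 0. Open state 1: 0b->1.
c: 0c undefined. 0c->0: no, cacabb/abb meet in 1 with "b" left. 0c->1: no, b/c meet in 1. Open state 2: 0c->2.
ba: 1a undefined. 1a->0: ok.
bb: 1b undefined. 1b->0: ok.
bc: 1c undefined. 1c->0: no, b/bcb meet in 1. 1c->1: no, b/bbbabcc meet in 1. 1c->2: ok.
ca: 2a undefined. 2a->0: no, cacabb/baaaaa meet in 0. 2a->1: ok.
cb: 2b undefined. 2b->0: no, b/abcbcbb meet in 1. 2b->1: no, b/bcb meet in 1. 2b->2: ok.
cc: 2c undefined. 2c->0: no, b/cbaccab meet in 1. 2c->1: no, b/cbaccab meet in 1. 2c->2: no, b/cca meet in 1. Open state 3: 2c->3.
cca: 3a undefined. 3a->0: no, b/cbaccab meet in 1. 3a->1: no, b/cca meet in 1. 3a->2: ok.
bcbcc: 3c undefined. 3c->0: ok.
abcbcb: 3b undefined. 3b->0: no, b/abcbcbb meet in 1. 3b->1: ok.
All examples now run through 4 states with every (state, symbol) defined. Accept strings end in {1}, Reject strings end in {0,2,3}; accept={1}.

states=4 start=0 accept={1} delta: 0a->0 0b->1 0c->2 1a->0 1b->0 1c->2 2a->1 2b->2 2c->3 3a->2 3b->1 3c->0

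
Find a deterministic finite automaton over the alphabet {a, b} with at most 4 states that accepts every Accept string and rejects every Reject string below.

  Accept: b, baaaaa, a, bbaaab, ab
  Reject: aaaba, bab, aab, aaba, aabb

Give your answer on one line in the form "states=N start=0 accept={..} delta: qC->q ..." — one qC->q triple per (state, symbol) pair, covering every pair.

states=4 start=0 accept={0,1} delta: 0a->1 0b->1 1a->2 1b->0 2a->0 2b->3 3a->2 3b->2

Fold the examples into a partial DFA from state 0: repeatedly fix the first undefined (state, symbol) met by the shortest-then-alphabetical prefix, trying targets in increasing order and rejecting any under which an Accept and a Reject string meet in one state with the same remainder; add a state when all current targets are rejected. Accepting states are where Accept strings end.
a: 0a undefined. 0a->0: no, b/aab meet in 0 with "b" left. Open state 1: 0a->1.
b: 0b undefined. 0b->0: no, ab/bab meet in 1 with "b" left. 0b->1: ok.
aa: 1a undefined. 1a->0: no, b/bab meet in 1. 1a->1: no, ab/bab meet in 1 with "b" left. Open state 2: 1a->2.
ab: 1b undefined. 1b->0: ok.
aaa: 2a undefined. 2a->0: ok.
aab: 2b undefined. 2b->0: no, b/aaba meet in 1. 2b->1: no, b/bab meet in 1. 2b->2: no, baaaaa/aaba meet in 0. Open state 3: 2b->3.
aaba: 3a undefined. 3a->0: no, baaaaa/aaba meet in 0. 3a->1: no, b/aaba meet in 1. 3a->2: ok.
aabb: 3b undefined. 3b->0: no, baaaaa/aabb meet in 0. 3b->1: no, b/aabb meet in 1. 3b->2: ok.
All examples now run through 4 states with every (state, symbol) defined. Accept strings end in {0,1}, Reject strings end in {2,3}; accept={0,1}.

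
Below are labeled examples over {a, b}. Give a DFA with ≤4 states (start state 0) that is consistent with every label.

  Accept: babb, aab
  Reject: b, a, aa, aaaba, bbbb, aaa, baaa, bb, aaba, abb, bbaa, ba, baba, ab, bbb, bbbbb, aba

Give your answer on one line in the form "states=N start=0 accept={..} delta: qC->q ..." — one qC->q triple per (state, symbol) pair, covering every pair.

states=4 start=0 accept={3} delta: 0a->1 0b->1 1a->2 1b->0 2a->0 2b->3 3a->0 3b->3

Grow the machine one transition at a time. Run the examples from 0; the earliest place one falls off (shortest prefix, ties alphabetical) gets sent to the lowest-numbered state that keeps every Accept/Reject pair distinguishable — a pair clashes when both reach the same state with identical unread suffix — and to a fresh state only if none does.
a: 0a undefined. 0a->0: no, aab/b meet in 0 with "b" left. Open state 1: 0a->1.
b: 0b undefined. 0b->0: no, babb/abb meet in 1 with "bb" left. 0b->1: ok.
aa: 1a undefined. 1a->0: no, babb/bb meet in 1 with "b" left. 1a->1: no, babb/abb meet in 1 with "bb" left. Open state 2: 1a->2.
ab: 1b undefined. 1b->0: ok.
aaa: 2a undefined. 2a->0: ok.
aab: 2b undefined. 2b->0: no, babb/b meet in 1. 2b->1: no, babb/bbbb meet in 0. 2b->2: no, babb/aa meet in 2. Open state 3: 2b->3.
aaba: 3a undefined. 3a->0: ok.
babb: 3b undefined. 3b->0: no, babb/bbbb meet in 0. 3b->1: no, babb/b meet in 1. 3b->2: no, babb/aa meet in 2. 3b->3: ok.
All examples now run through 4 states with every (state, symbol) defined. Accept strings end in {3}, Reject strings end in {0,1,2}; accept={3}.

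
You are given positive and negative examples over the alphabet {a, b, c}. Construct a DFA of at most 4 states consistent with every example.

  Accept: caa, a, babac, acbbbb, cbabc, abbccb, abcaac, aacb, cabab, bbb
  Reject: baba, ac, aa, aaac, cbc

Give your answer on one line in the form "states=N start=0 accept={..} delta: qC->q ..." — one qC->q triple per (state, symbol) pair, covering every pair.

State merging on the prefix tree: take the shortest (then alphabetical) example prefix whose next move is undefined and point that move at state 0, else 1, else 2, ...; a target is out if some Accept/Reject pair would then sit in one state with the same input left (inseparable). If every existing state is out, open a new one.
a: 0a undefined. 0a->0: no, a/aa meet in 0. Open state 1: 0a->1.
b: 0b undefined. 0b->0: ok.
c: 0c undefined. 0c->0: no, caa/aa meet in 1 with "a" left. 0c->1: ok.
aa: 1a undefined. 1a->0: no, bbb/aa meet in 0. 1a->1: no, caa/aa meet in 1. Open state 2: 1a->2.
ab: 1b undefined. 1b->0: no, a/baba meet in 1. 1b->1: ok.
ac: 1c undefined. 1c->0: no, acbbbb/ac meet in 0. 1c->1: no, a/ac meet in 1. 1c->2: ok.
aaa: 2a undefined. 2a->0: no, a/aaac meet in 1. 2a->1: ok.
aac: 2c undefined. 2c->0: ok.
acb: 2b undefined. 2b->0: ok.
All examples now run through 3 states with every (state, symbol) defined. Accept strings end in {0,1}, Reject strings end in {2}; accept={0,1}.

states=3 start=0 accept={0,1} delta: 0a->1 0b->0 0c->1 1a->2 1b->1 1c->2 2a->1 2b->0 2c->0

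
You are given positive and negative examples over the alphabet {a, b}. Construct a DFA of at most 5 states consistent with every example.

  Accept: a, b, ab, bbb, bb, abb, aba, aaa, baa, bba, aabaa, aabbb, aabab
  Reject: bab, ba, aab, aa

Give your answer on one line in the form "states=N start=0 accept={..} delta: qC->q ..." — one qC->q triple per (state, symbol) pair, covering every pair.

states=4 start=0 accept={0,1} delta: 0a->1 0b->1 1a->2 1b->0 2a->0 2b->3 3a->0 3b->0

State merging on the prefix tree: take the shortest (then alphabetical) example prefix whose next move is undefined and point that move at state 0, else 1, else 2, ...; a target is out if some Accept/Reject pair would then sit in one state with the same input left (inseparable). If every existing state is out, open a new one.
a: 0a undefined. 0a->0: no, a/aa meet in 0. Open state 1: 0a->1.
b: 0b undefined. 0b->0: no, a/ba meet in 1. 0b->1: ok.
aa: 1a undefined. 1a->0: no, a/bab meet in 1. 1a->1: no, a/ba meet in 1. Open state 2: 1a->2.
ab: 1b undefined. 1b->0: ok.
aaa: 2a undefined. 2a->0: ok.
aab: 2b undefined. 2b->0: no, ab/bab meet in 0. 2b->1: no, a/bab meet in 1. 2b->2: no, aabbb/bab meet in 2. Open state 3: 2b->3.
aaba: 3a undefined. 3a->0: ok.
aabb: 3b undefined. 3b->0: ok.
All examples now run through 4 states with every (state, symbol) defined. Accept strings end in {0,1}, Reject strings end in {2,3}; accept={0,1}.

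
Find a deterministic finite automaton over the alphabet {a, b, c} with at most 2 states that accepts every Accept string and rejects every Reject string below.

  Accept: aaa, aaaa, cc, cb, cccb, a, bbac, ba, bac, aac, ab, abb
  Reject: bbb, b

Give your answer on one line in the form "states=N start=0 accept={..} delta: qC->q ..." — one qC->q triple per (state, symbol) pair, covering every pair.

Grow the machine one transition at a time. Run the examples from 0; the earliest place one falls off (shortest prefix, ties alphabetical) gets sent to the lowest-numbered state that keeps every Accept/Reject pair distinguishable — a pair clashes when both reach the same state with identical unread suffix — and to a fresh state only if none does.
a: 0a undefined. 0a->0: no, ab/b meet in 0 with "b" left. Open state 1: 0a->1.
b: 0b undefined. 0b->0: ok.
c: 0c undefined. 0c->0: no, cc/bbb meet in 0. 0c->1: ok.
aa: 1a undefined. 1a->0: no, aaaa/bbb meet in 0. 1a->1: ok.
ab: 1b undefined. 1b->0: no, cb/bbb meet in 0. 1b->1: ok.
cc: 1c undefined. 1c->0: no, cc/bbb meet in 0. 1c->1: ok.
All examples now run through 2 states with every (state, symbol) defined. Accept strings end in {1}, Reject strings end in {0}; accept={1}.

states=2 start=0 accept={1} delta: 0a->1 0b->0 0c->1 1a->1 1b->1 1c->1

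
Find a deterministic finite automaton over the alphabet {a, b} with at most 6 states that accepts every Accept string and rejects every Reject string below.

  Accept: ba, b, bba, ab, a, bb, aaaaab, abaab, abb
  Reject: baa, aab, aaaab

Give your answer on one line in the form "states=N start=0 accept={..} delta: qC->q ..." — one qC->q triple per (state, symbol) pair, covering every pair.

Grow the machine one transition at a time. Run the examples from 0; the earliest place one falls off (shortest prefix, ties alphabetical) gets sent to the lowest-numbered state that keeps every Accept/Reject pair distinguishable — a pair clashes when both reach the same state with identical unread suffix — and to a fresh state only if none does.
a: 0a undefined. 0a->0: no, b/aab meet in 0 with "b" left. Open state 1: 0a->1.
b: 0b undefined. 0b->0: ok.
aa: 1a undefined. 1a->0: no, b/baa meet in 0. 1a->1: no, ba/baa meet in 1. Open state 2: 1a->2.
ab: 1b undefined. 1b->0: no, abaab/aab meet in 2 with "b" left. 1b->1: ok.
aaa: 2a undefined. 2a->0: no, ba/aaaab meet in 1. 2a->1: ok.
aab: 2b undefined. 2b->0: no, b/aab meet in 0. 2b->1: no, ba/aab meet in 1. 2b->2: ok.
All examples now run through 3 states with every (state, symbol) defined. Accept strings end in {0,1}, Reject strings end in {2}; accept={0,1}.

states=3 start=0 accept={0,1} delta: 0a->1 0b->0 1a->2 1b->1 2a->1 2b->2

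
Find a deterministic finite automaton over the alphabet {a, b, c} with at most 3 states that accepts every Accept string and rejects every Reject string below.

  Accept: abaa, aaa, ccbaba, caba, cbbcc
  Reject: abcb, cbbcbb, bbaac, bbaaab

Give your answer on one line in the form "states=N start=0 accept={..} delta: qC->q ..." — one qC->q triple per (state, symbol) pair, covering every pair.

State merging on the prefix tree: take the shortest (then alphabetical) example prefix whose next move is undefined and point that move at state 0, else 1, else 2, ...; a target is out if some Accept/Reject pair would then sit in one state with the same input left (inseparable). If every existing state is out, open a new one.
a: 0a undefined. 0a->0: ok.
b: 0b undefined. 0b->0: no, abaa/bbaaab meet in 0. Open state 1: 0b->1.
c: 0c undefined. 0c->0: ok.
bb: 1b undefined. 1b->0: no, aaa/cbbcbb meet in 0. 1b->1: ok.
aba: 1a undefined. 1a->0: no, abaa/bbaac meet in 0. 1a->1: no, abaa/bbaaab meet in 1. Open state 2: 1a->2.
abc: 1c undefined. 1c->0: ok.
abaa: 2a undefined. 2a->0: no, abaa/bbaac meet in 0. 2a->1: no, abaa/abcb meet in 1. 2a->2: ok.
bbaac: 2c undefined. 2c->0: no, aaa/bbaac meet in 0. 2c->1: ok.
ccbab: 2b undefined. 2b->0: no, aaa/bbaaab meet in 0. 2b->1: ok.
All examples now run through 3 states with every (state, symbol) defined. Accept strings end in {0,2}, Reject strings end in {1}; accept={0,2}.

states=3 start=0 accept={0,2} delta: 0a->0 0b->1 0c->0 1a->2 1b->1 1c->0 2a->2 2b->1 2c->1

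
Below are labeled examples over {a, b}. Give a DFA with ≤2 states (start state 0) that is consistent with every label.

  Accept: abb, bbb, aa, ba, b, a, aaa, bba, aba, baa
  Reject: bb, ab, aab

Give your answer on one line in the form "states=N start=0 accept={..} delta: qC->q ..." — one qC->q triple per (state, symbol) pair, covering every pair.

State merging on the prefix tree: take the shortest (then alphabetical) example prefix whose next move is undefined and point that move at state 0, else 1, else 2, ...; a target is out if some Accept/Reject pair would then sit in one state with the same input left (inseparable). If every existing state is out, open a new one.
a: 0a undefined. 0a->0: no, abb/bb meet in 0 with "bb" left. Open state 1: 0a->1.
b: 0b undefined. 0b->0: no, bbb/bb meet in 0. 0b->1: ok.
aa: 1a undefined. 1a->0: no, b/aab meet in 1. 1a->1: ok.
ab: 1b undefined. 1b->0: ok.
All examples now run through 2 states with every (state, symbol) defined. Accept strings end in {1}, Reject strings end in {0}; accept={1}.

states=2 start=0 accept={1} delta: 0a->1 0b->1 1a->1 1b->0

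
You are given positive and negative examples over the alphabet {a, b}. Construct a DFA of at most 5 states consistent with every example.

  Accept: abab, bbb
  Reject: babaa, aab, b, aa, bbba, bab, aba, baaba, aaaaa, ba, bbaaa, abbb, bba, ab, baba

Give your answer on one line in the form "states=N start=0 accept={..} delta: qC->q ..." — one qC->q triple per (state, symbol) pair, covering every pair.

Fold the examples into a partial DFA from state 0: repeatedly fix the first undefined (state, symbol) met by the shortest-then-alphabetical prefix, trying targets in increasing order and rejecting any under which an Accept and a Reject string meet in one state with the same remainder; add a state when all current targets are rejected. Accepting states are where Accept strings end.
a: 0a undefined. 0a->0: no, abab/bab meet in 0 with "bab" left. Open state 1: 0a->1.
b: 0b undefined. 0b->0: no, bbb/b meet in 0. 0b->1: ok.
aa: 1a undefined. 1a->0: ok.
ab: 1b undefined. 1b->0: no, abab/aa meet in 0. 1b->1: no, abab/babaa meet in 1. Open state 2: 1b->2.
aba: 2a undefined. 2a->0: no, abab/babaa meet in 1. 2a->1: no, abab/ab meet in 2. 2a->2: ok.
abb: 2b undefined. 2b->0: no, abab/aa meet in 0. 2b->1: no, abab/babaa meet in 1. 2b->2: no, abab/bbba meet in 2. Open state 3: 2b->3.
abbb: 3b undefined. 3b->0: ok.
bbba: 3a undefined. 3a->0: ok.
All examples now run through 4 states with every (state, symbol) defined. Accept strings end in {3}, Reject strings end in {0,1,2}; accept={3}.

states=4 start=0 accept={3} delta: 0a->1 0b->1 1a->0 1b->2 2a->2 2b->3 3a->0 3b->0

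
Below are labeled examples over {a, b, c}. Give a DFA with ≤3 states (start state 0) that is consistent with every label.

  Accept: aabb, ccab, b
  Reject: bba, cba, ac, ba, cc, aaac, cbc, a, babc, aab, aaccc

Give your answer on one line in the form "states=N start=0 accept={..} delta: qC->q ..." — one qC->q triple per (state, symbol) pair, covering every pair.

states=3 start=0 accept={0} delta: 0a->1 0b->0 0c->1 1a->1 1b->2 1c->2 2a->2 2b->0 2c->1

Grow the machine one transition at a time. Run the examples from 0; the earliest place one falls off (shortest prefix, ties alphabetical) gets sent to the lowest-numbered state that keeps every Accept/Reject pair distinguishable — a pair clashes when both reach the same state with identical unread suffix — and to a fresh state only if none does.
a: 0a undefined. 0a->0: no, b/aab meet in 0 with "b" left. Open state 1: 0a->1.
b: 0b undefined. 0b->0: ok.
c: 0c undefined. 0c->0: no, b/cc meet in 0. 0c->1: ok.
aa: 1a undefined. 1a->0: no, aabb/aab meet in 0. 1a->1: ok.
ac: 1c undefined. 1c->0: no, ccab/aab meet in 1 with "b" left. 1c->1: no, ccab/aab meet in 1 with "b" left. Open state 2: 1c->2.
cb: 1b undefined. 1b->0: no, aabb/aab meet in 0. 1b->1: no, aabb/bba meet in 1. 1b->2: ok.
cba: 2a undefined. 2a->0: no, ccab/cba meet in 0. 2a->1: no, ccab/ac meet in 2. 2a->2: ok.
cbc: 2c undefined. 2c->0: no, b/cbc meet in 0. 2c->1: ok.
aabb: 2b undefined. 2b->0: ok.
All examples now run through 3 states with every (state, symbol) defined. Accept strings end in {0}, Reject strings end in {1,2}; accept={0}.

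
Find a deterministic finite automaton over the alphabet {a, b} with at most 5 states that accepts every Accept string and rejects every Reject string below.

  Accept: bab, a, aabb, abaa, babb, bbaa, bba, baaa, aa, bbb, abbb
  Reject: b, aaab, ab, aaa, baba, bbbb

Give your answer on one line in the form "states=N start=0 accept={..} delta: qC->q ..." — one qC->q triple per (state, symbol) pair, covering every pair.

states=5 start=0 accept={1,3,4} delta: 0a->1 0b->2 1a->3 1b->0 2a->3 2b->4 3a->0 3b->3 4a->1 4b->1

Fold the examples into a partial DFA from state 0: repeatedly fix the first undefined (state, symbol) met by the shortest-then-alphabetical prefix, trying targets in increasing order and rejecting any under which an Accept and a Reject string meet in one state with the same remainder; add a state when all current targets are rejected. Accepting states are where Accept strings end.
a: 0a undefined. 0a->0: no, a/aaa meet in 0. Open state 1: 0a->1.
b: 0b undefined. 0b->0: no, bab/ab meet in 1 with "b" left. 0b->1: no, a/b meet in 1. Open state 2: 0b->2.
aa: 1a undefined. 1a->0: no, a/aaa meet in 1. 1a->1: no, a/aaa meet in 1. 1a->2: no, bab/aaab meet in 2 with "ab" left. Open state 3: 1a->3.
ab: 1b undefined. 1b->0: ok.
ba: 2a undefined. 2a->0: no, bab/b meet in 2. 2a->1: no, bab/ab meet in 0. 2a->2: no, bba/baba meet in 2 with "ba" left. 2a->3: ok.
bb: 2b undefined. 2b->0: no, bbb/b meet in 2. 2b->1: no, bbaa/aaa meet in 3 with "a" left. 2b->2: no, bbaa/aaa meet in 3 with "a" left. 2b->3: no, aabb/bbbb meet in 3 with "bb" left. Open state 4: 2b->4.
aaa: 3a undefined. 3a->0: ok.
aab: 3b undefined. 3b->0: no, bab/ab meet in 0. 3b->1: no, aabb/ab meet in 0. 3b->2: no, bab/b meet in 2. 3b->3: ok.
bba: 4a undefined. 4a->0: no, bba/ab meet in 0. 4a->1: ok.
bbb: 4b undefined. 4b->0: no, bbb/ab meet in 0. 4b->1: ok.
All examples now run through 5 states with every (state, symbol) defined. Accept strings end in {1,3,4}, Reject strings end in {0,2}; accept={1,3,4}.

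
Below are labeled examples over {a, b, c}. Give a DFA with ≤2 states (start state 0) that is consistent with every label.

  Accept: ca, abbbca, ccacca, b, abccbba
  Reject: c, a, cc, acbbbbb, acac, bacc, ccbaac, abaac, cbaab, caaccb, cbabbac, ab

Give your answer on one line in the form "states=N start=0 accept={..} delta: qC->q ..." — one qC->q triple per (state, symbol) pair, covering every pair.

states=2 start=0 accept={0} delta: 0a->1 0b->0 0c->1 1a->0 1b->1 1c->1

Grow the machine one transition at a time. Run the examples from 0; the earliest place one falls off (shortest prefix, ties alphabetical) gets sent to the lowest-numbered state that keeps every Accept/Reject pair distinguishable — a pair clashes when both reach the same state with identical unread suffix — and to a fresh state only if none does.
a: 0a undefined. 0a->0: no, b/ab meet in 0 with "b" left. Open state 1: 0a->1.
b: 0b undefined. 0b->0: ok.
c: 0c undefined. 0c->0: no, ca/a meet in 1. 0c->1: ok.
ab: 1b undefined. 1b->0: no, b/ab meet in 0. 1b->1: ok.
ac: 1c undefined. 1c->0: no, abbbca/c meet in 1. 1c->1: ok.
ca: 1a undefined. 1a->0: ok.
All examples now run through 2 states with every (state, symbol) defined. Accept strings end in {0}, Reject strings end in {1}; accept={0}.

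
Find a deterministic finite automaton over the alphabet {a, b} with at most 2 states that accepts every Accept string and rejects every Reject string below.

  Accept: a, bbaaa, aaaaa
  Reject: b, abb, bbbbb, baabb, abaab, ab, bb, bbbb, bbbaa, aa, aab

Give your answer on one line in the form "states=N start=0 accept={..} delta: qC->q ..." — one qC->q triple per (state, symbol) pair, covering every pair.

State merging on the prefix tree: take the shortest (then alphabetical) example prefix whose next move is undefined and point that move at state 0, else 1, else 2, ...; a target is out if some Accept/Reject pair would then sit in one state with the same input left (inseparable). If every existing state is out, open a new one.
a: 0a undefined. 0a->0: no, a/aa meet in 0. Open state 1: 0a->1.
b: 0b undefined. 0b->0: ok.
aa: 1a undefined. 1a->0: ok.
ab: 1b undefined. 1b->0: ok.
All examples now run through 2 states with every (state, symbol) defined. Accept strings end in {1}, Reject strings end in {0}; accept={1}.

states=2 start=0 accept={1} delta: 0a->1 0b->0 1a->0 1b->0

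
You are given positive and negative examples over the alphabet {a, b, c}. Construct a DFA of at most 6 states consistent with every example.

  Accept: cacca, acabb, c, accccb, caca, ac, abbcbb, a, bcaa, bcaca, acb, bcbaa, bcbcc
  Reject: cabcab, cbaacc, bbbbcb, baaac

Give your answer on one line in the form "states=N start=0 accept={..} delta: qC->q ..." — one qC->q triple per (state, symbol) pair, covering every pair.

State merging on the prefix tree: take the shortest (then alphabetical) example prefix whose next move is undefined and point that move at state 0, else 1, else 2, ...; a target is out if some Accept/Reject pair would then sit in one state with the same input left (inseparable). If every existing state is out, open a new one.
a: 0a undefined. 0a->0: ok.
b: 0b undefined. 0b->0: no, c/baaac meet in 0 with "c" left. Open state 1: 0b->1.
c: 0c undefined. 0c->0: ok.
ba: 1a undefined. 1a->0: no, cacca/cbaacc meet in 0. 1a->1: ok.
bb: 1b undefined. 1b->0: no, accccb/bbbbcb meet in 1. 1b->1: ok.
bc: 1c undefined. 1c->0: no, cacca/cbaacc meet in 0. 1c->1: no, acabb/cabcab meet in 1. Open state 2: 1c->2.
bca: 2a undefined. 2a->0: no, acabb/cabcab meet in 1. 2a->1: no, acabb/cabcab meet in 1. 2a->2: no, bcaa/baaac meet in 2. Open state 3: 2a->3.
bcb: 2b undefined. 2b->0: no, cacca/bbbbcb meet in 0. 2b->1: no, acabb/bbbbcb meet in 1. 2b->2: no, abbcbb/bbbbcb meet in 2. 2b->3: no, abbcbb/cabcab meet in 3 with "b" left. Open state 4: 2b->4.
bcaa: 3a undefined. 3a->0: ok.
bcac: 3c undefined. 3c->0: ok.
bcba: 4a undefined. 4a->0: ok.
bcbc: 4c undefined. 4c->0: ok.
abbcbb: 4b undefined. 4b->0: ok.
cabcab: 3b undefined. 3b->0: no, cacca/cabcab meet in 0. 3b->1: no, acabb/cabcab meet in 1. 3b->2: ok.
cbaacc: 2c undefined. 2c->0: no, cacca/cbaacc meet in 0. 2c->1: no, acabb/cbaacc meet in 1. 2c->2: ok.
All examples now run through 5 states with every (state, symbol) defined. Accept strings end in {0,1}, Reject strings end in {2,4}; accept={0,1}.

states=5 start=0 accept={0,1} delta: 0a->0 0b->1 0c->0 1a->1 1b->1 1c->2 2a->3 2b->4 2c->2 3a->0 3b->2 3c->0 4a->0 4b->0 4c->0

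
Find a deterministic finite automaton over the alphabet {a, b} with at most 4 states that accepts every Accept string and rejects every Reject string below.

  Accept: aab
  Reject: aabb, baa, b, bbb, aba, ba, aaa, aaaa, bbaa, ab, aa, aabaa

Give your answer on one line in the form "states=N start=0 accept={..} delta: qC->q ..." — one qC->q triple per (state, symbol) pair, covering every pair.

Fold the examples into a partial DFA from state 0: repeatedly fix the first undefined (state, symbol) met by the shortest-then-alphabetical prefix, trying targets in increasing order and rejecting any under which an Accept and a Reject string meet in one state with the same remainder; add a state when all current targets are rejected. Accepting states are where Accept strings end.
a: 0a undefined. 0a->0: no, aab/b meet in 0 with "b" left. Open state 1: 0a->1.
b: 0b undefined. 0b->0: ok.
aa: 1a undefined. 1a->0: no, aab/aabb meet in 0. 1a->1: no, aab/ab meet in 1 with "b" left. Open state 2: 1a->2.
ab: 1b undefined. 1b->0: ok.
aaa: 2a undefined. 2a->0: ok.
aab: 2b undefined. 2b->0: no, aab/aabb meet in 0. 2b->1: no, aab/aba meet in 1. 2b->2: no, aab/aabb meet in 2. Open state 3: 2b->3.
aaba: 3a undefined. 3a->0: ok.
aabb: 3b undefined. 3b->0: ok.
All examples now run through 4 states with every (state, symbol) defined. Accept strings end in {3}, Reject strings end in {0,1,2}; accept={3}.

states=4 start=0 accept={3} delta: 0a->1 0b->0 1a->2 1b->0 2a->0 2b->3 3a->0 3b->0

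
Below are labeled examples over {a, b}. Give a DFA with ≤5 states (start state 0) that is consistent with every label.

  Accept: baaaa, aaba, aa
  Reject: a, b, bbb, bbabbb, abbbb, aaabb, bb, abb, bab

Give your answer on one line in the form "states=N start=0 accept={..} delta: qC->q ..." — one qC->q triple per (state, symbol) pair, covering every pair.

states=3 start=0 accept={2} delta: 0a->1 0b->0 1a->2 1b->0 2a->1 2b->1

State merging on the prefix tree: take the shortest (then alphabetical) example prefix whose next move is undefined and point that move at state 0, else 1, else 2, ...; a target is out if some Accept/Reject pair would then sit in one state with the same input left (inseparable). If every existing state is out, open a new one.
a: 0a undefined. 0a->0: no, aa/a meet in 0. Open state 1: 0a->1.
b: 0b undefined. 0b->0: ok.
aa: 1a undefined. 1a->0: no, baaaa/b meet in 0. 1a->1: no, baaaa/a meet in 1. Open state 2: 1a->2.
ab: 1b undefined. 1b->0: ok.
aaa: 2a undefined. 2a->0: no, baaaa/a meet in 1. 2a->1: ok.
aab: 2b undefined. 2b->0: no, aaba/a meet in 1. 2b->1: ok.
All examples now run through 3 states with every (state, symbol) defined. Accept strings end in {2}, Reject strings end in {0,1}; accept={2}.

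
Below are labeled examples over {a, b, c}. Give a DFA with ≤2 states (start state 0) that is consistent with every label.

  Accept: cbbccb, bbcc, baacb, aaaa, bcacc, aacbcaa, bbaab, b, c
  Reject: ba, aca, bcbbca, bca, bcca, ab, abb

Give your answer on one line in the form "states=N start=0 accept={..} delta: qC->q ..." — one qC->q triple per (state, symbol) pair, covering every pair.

states=2 start=0 accept={0} delta: 0a->1 0b->0 0c->0 1a->0 1b->1 1c->0

State merging on the prefix tree: take the shortest (then alphabetical) example prefix whose next move is undefined and point that move at state 0, else 1, else 2, ...; a target is out if some Accept/Reject pair would then sit in one state with the same input left (inseparable). If every existing state is out, open a new one.
a: 0a undefined. 0a->0: no, b/ab meet in 0 with "b" left. Open state 1: 0a->1.
b: 0b undefined. 0b->0: ok.
c: 0c undefined. 0c->0: ok.
aa: 1a undefined. 1a->0: ok.
ab: 1b undefined. 1b->0: no, cbbccb/ab meet in 0. 1b->1: ok.
ac: 1c undefined. 1c->0: ok.
All examples now run through 2 states with every (state, symbol) defined. Accept strings end in {0}, Reject strings end in {1}; accept={0}.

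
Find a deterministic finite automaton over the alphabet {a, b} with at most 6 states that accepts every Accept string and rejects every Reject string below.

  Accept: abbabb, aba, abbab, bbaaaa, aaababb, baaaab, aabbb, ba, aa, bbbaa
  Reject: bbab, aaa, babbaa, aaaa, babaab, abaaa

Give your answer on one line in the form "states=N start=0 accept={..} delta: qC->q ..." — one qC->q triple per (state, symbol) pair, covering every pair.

states=6 start=0 accept={2,4,5} delta: 0a->1 0b->1 1a->2 1b->3 2a->0 2b->2 3a->4 3b->5 4a->0 4b->0 5a->3 5b->2

State merging on the prefix tree: take the shortest (then alphabetical) example prefix whose next move is undefined and point that move at state 0, else 1, else 2, ...; a target is out if some Accept/Reject pair would then sit in one state with the same input left (inseparable). If every existing state is out, open a new one.
a: 0a undefined. 0a->0: no, abbab/bbab meet in 0 with "bbab" left. Open state 1: 0a->1.
b: 0b undefined. 0b->0: no, bbaaaa/aaaa meet in 1 with "aaa" left. 0b->1: ok.
aa: 1a undefined. 1a->0: no, baaaab/babaab meet in 1 with "b" left. 1a->1: no, ba/aaa meet in 1. Open state 2: 1a->2.
ab: 1b undefined. 1b->0: no, bbaaaa/aaaa meet in 2 with "aa" left. 1b->1: no, abbab/bbab meet in 2 with "b" left. 1b->2: no, aba/aaa meet in 2 with "a" left. Open state 3: 1b->3.
aaa: 2a undefined. 2a->0: ok.
aab: 2b undefined. 2b->0: no, aaababb/aaaa meet in 1. 2b->1: no, baaaab/aaaa meet in 1. 2b->2: ok.
aba: 3a undefined. 3a->0: no, aba/aaa meet in 0. 3a->1: no, aba/babbaa meet in 1. 3a->2: no, aba/bbab meet in 2. 3a->3: no, aba/babaab meet in 3. Open state 4: 3a->4.
abb: 3b undefined. 3b->0: no, abbabb/aaa meet in 0. 3b->1: no, bbbaa/aaa meet in 0. 3b->2: no, abbabb/babaab meet in 3. 3b->3: no, abbab/bbab meet in 4 with "b" left. 3b->4: no, bbbaa/abaaa meet in 4 with "aa" left. Open state 5: 3b->5.
abaa: 4a undefined. 4a->0: ok.
abba: 5a undefined. 5a->0: no, abbabb/babaab meet in 3. 5a->1: no, abbab/babaab meet in 3. 5a->2: no, bbbaa/aaa meet in 0. 5a->3: ok.
bbab: 4b undefined. 4b->0: ok.
abbabb: 5b undefined. 5b->0: no, abbabb/bbab meet in 0. 5b->1: no, abbabb/babbaa meet in 1. 5b->2: ok.
All examples now run through 6 states with every (state, symbol) defined. Accept strings end in {2,4,5}, Reject strings end in {0,1,3}; accept={2,4,5}.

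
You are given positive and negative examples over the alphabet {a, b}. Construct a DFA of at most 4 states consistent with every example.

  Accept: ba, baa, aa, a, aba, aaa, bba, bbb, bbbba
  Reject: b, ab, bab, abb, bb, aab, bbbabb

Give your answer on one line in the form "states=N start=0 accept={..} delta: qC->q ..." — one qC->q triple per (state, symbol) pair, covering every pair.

states=3 start=0 accept={0} delta: 0a->0 0b->1 1a->0 1b->2 2a->0 2b->0

State merging on the prefix tree: take the shortest (then alphabetical) example prefix whose next move is undefined and point that move at state 0, else 1, else 2, ...; a target is out if some Accept/Reject pair would then sit in one state with the same input left (inseparable). If every existing state is out, open a new one.
a: 0a undefined. 0a->0: ok.
b: 0b undefined. 0b->0: no, ba/b meet in 0. Open state 1: 0b->1.
ba: 1a undefined. 1a->0: ok.
bb: 1b undefined. 1b->0: no, ba/abb meet in 0. 1b->1: no, bbb/b meet in 1. Open state 2: 1b->2.
bba: 2a undefined. 2a->0: ok.
bbb: 2b undefined. 2b->0: ok.
All examples now run through 3 states with every (state, symbol) defined. Accept strings end in {0}, Reject strings end in {1,2}; accept={0}.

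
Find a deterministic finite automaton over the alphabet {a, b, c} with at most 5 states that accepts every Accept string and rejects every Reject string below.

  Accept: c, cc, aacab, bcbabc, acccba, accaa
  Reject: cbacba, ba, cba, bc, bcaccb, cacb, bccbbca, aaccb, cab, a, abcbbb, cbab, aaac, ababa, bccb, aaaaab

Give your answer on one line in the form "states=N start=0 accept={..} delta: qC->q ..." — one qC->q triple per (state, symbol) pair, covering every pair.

states=5 start=0 accept={0,3} delta: 0a->1 0b->1 0c->0 1a->1 1b->1 1c->2 2a->4 2b->2 2c->3 3a->3 3b->4 3c->3 4a->0 4b->0 4c->0

Fold the examples into a partial DFA from state 0: repeatedly fix the first undefined (state, symbol) met by the shortest-then-alphabetical prefix, trying targets in increasing order and rejecting any under which an Accept and a Reject string meet in one state with the same remainder; add a state when all current targets are rejected. Accepting states are where Accept strings end.
a: 0a undefined. 0a->0: no, c/aaac meet in 0 with "c" left. Open state 1: 0a->1.
b: 0b undefined. 0b->0: no, c/bc meet in 0 with "c" left. 0b->1: ok.
c: 0c undefined. 0c->0: ok.
aa: 1a undefined. 1a->0: no, c/cbacba meet in 0. 1a->1: ok.
ab: 1b undefined. 1b->0: no, c/cab meet in 0. 1b->1: ok.
ac: 1c undefined. 1c->0: no, c/bc meet in 0. 1c->1: no, aacab/cbacba meet in 1. Open state 2: 1c->2.
acc: 2c undefined. 2c->0: no, acccba/ba meet in 1. 2c->1: no, acccba/cbacba meet in 2 with "ba" left. 2c->2: no, acccba/cbacba meet in 2 with "ba" left. Open state 3: 2c->3.
bca: 2a undefined. 2a->0: no, aacab/ba meet in 1. 2a->1: no, aacab/ba meet in 1. 2a->2: no, aacab/cacb meet in 2 with "b" left. 2a->3: no, aacab/aaccb meet in 3 with "b" left. Open state 4: 2a->4.
bcb: 2b undefined. 2b->0: no, c/cacb meet in 0. 2b->1: no, bcbabc/bc meet in 2. 2b->2: ok.
acca: 3a undefined. 3a->0: no, accaa/ba meet in 1. 3a->1: no, accaa/ba meet in 1. 3a->2: no, accaa/cbacba meet in 4. 3a->3: ok.
accc: 3c undefined. 3c->0: no, acccba/ba meet in 1. 3c->1: no, acccba/ba meet in 1. 3c->2: no, acccba/cbacba meet in 4. 3c->3: ok.
bcac: 4c undefined. 4c->0: ok.
bccb: 3b undefined. 3b->0: no, c/aaccb meet in 0. 3b->1: no, acccba/ba meet in 1. 3b->2: no, acccba/cbacba meet in 4. 3b->3: no, acccba/bccbbca meet in 3. 3b->4: ok.
aacab: 4b undefined. 4b->0: ok.
acccba: 4a undefined. 4a->0: ok.
All examples now run through 5 states with every (state, symbol) defined. Accept strings end in {0,3}, Reject strings end in {1,2,4}; accept={0,3}.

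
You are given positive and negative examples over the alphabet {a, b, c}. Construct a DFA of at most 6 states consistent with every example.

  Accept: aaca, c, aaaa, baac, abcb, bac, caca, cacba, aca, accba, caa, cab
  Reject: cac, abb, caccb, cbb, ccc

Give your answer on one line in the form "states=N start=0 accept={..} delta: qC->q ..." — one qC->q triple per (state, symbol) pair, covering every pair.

State merging on the prefix tree: take the shortest (then alphabetical) example prefix whose next move is undefined and point that move at state 0, else 1, else 2, ...; a target is out if some Accept/Reject pair would then sit in one state with the same input left (inseparable). If every existing state is out, open a new one.
a: 0a undefined. 0a->0: ok.
b: 0b undefined. 0b->0: no, aaaa/abb meet in 0. Open state 1: 0b->1.
c: 0c undefined. 0c->0: no, aaca/cac meet in 0. 0c->1: no, bac/cac meet in 1 with "ac" left. Open state 2: 0c->2.
ba: 1a undefined. 1a->0: ok.
ca: 2a undefined. 2a->0: no, c/cac meet in 2. 2a->1: no, cab/abb meet in 1 with "b" left. 2a->2: ok.
cb: 2b undefined. 2b->0: ok.
cc: 2c undefined. 2c->0: no, aaca/ccc meet in 2. 2c->1: no, abcb/caccb meet in 1 with "cb" left. 2c->2: no, aaca/cac meet in 2. Open state 3: 2c->3.
abb: 1b undefined. 1b->0: no, aaaa/abb meet in 0. 1b->1: ok.
abc: 1c undefined. 1c->0: no, abcb/abb meet in 1. 1c->1: no, abcb/abb meet in 1. 1c->2: ok.
ccc: 3c undefined. 3c->0: no, aaaa/ccc meet in 0. 3c->1: ok.
accb: 3b undefined. 3b->0: ok.
caca: 3a undefined. 3a->0: ok.
All examples now run through 4 states with every (state, symbol) defined. Accept strings end in {0,2}, Reject strings end in {1,3}; accept={0,2}.

states=4 start=0 accept={0,2} delta: 0a->0 0b->1 0c->2 1a->0 1b->1 1c->2 2a->2 2b->0 2c->3 3a->0 3b->0 3c->1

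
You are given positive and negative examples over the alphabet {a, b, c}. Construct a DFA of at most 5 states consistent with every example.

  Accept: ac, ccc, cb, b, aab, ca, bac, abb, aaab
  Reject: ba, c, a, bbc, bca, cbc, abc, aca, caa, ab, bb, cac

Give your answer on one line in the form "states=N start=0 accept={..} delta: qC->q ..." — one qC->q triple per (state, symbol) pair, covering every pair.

states=5 start=0 accept={2,4} delta: 0a->1 0b->2 0c->3 1a->3 1b->0 1c->2 2a->1 2b->0 2c->0 3a->4 3b->2 3c->1 4a->0 4b->2 4c->0

Grow the machine one transition at a time. Run the examples from 0; the earliest place one falls off (shortest prefix, ties alphabetical) gets sent to the lowest-numbered state that keeps every Accept/Reject pair distinguishable — a pair clashes when both reach the same state with identical unread suffix — and to a fresh state only if none does.
a: 0a undefined. 0a->0: no, ac/c meet in 0 with "c" left. Open state 1: 0a->1.
b: 0b undefined. 0b->0: no, b/bb meet in 0. 0b->1: no, b/a meet in 1. Open state 2: 0b->2.
c: 0c undefined. 0c->0: no, ac/cac meet in 1 with "c" left. 0c->1: no, cb/ab meet in 1 with "b" left. 0c->2: no, cb/bb meet in 2 with "b" left. Open state 3: 0c->3.
aa: 1a undefined. 1a->0: no, aaab/ab meet in 1 with "b" left. 1a->1: no, aab/ab meet in 1 with "b" left. 1a->2: no, aab/bb meet in 2 with "b" left. 1a->3: ok.
ab: 1b undefined. 1b->0: ok.
ac: 1c undefined. 1c->0: no, ac/ab meet in 0. 1c->1: no, ac/a meet in 1. 1c->2: ok.
ba: 2a undefined. 2a->0: no, bac/c meet in 3. 2a->1: ok.
bb: 2b undefined. 2b->0: ok.
bc: 2c undefined. 2c->0: ok.
ca: 3a undefined. 3a->0: no, ca/ab meet in 0. 3a->1: no, ac/cac meet in 2. 3a->2: no, aaab/ab meet in 0. 3a->3: no, ca/c meet in 3. Open state 4: 3a->4.
cb: 3b undefined. 3b->0: no, cb/ab meet in 0. 3b->1: no, ac/cbc meet in 2. 3b->2: ok.
cc: 3c undefined. 3c->0: no, ccc/c meet in 3. 3c->1: ok.
caa: 4a undefined. 4a->0: ok.
cac: 4c undefined. 4c->0: ok.
aaab: 4b undefined. 4b->0: no, aaab/cbc meet in 0. 4b->1: no, aaab/ba meet in 1. 4b->2: ok.
All examples now run through 5 states with every (state, symbol) defined. Accept strings end in {2,4}, Reject strings end in {0,1,3}; accept={2,4}.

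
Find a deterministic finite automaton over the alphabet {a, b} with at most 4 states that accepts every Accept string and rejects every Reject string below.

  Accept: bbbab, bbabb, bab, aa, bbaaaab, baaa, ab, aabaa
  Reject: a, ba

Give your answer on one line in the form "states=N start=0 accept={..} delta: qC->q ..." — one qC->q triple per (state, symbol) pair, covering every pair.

Fold the examples into a partial DFA from state 0: repeatedly fix the first undefined (state, symbol) met by the shortest-then-alphabetical prefix, trying targets in increasing order and rejecting any under which an Accept and a Reject string meet in one state with the same remainder; add a state when all current targets are rejected. Accepting states are where Accept strings end.
a: 0a undefined. 0a->0: no, aa/a meet in 0. Open state 1: 0a->1.
b: 0b undefined. 0b->0: ok.
aa: 1a undefined. 1a->0: no, baaa/a meet in 1. 1a->1: no, aa/a meet in 1. Open state 2: 1a->2.
ab: 1b undefined. 1b->0: ok.
aab: 2b undefined. 2b->0: ok.
baaa: 2a undefined. 2a->0: ok.
All examples now run through 3 states with every (state, symbol) defined. Accept strings end in {0,2}, Reject strings end in {1}; accept={0,2}.

states=3 start=0 accept={0,2} delta: 0a->1 0b->0 1a->2 1b->0 2a->0 2b->0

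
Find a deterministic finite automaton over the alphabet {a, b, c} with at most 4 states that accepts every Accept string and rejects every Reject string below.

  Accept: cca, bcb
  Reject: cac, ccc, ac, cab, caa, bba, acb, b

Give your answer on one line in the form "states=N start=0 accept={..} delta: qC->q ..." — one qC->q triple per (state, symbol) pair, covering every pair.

State merging on the prefix tree: take the shortest (then alphabetical) example prefix whose next move is undefined and point that move at state 0, else 1, else 2, ...; a target is out if some Accept/Reject pair would then sit in one state with the same input left (inseparable). If every existing state is out, open a new one.
a: 0a undefined. 0a->0: ok.
b: 0b undefined. 0b->0: no, bcb/acb meet in 0 with "cb" left. Open state 1: 0b->1.
c: 0c undefined. 0c->0: no, cca/cac meet in 0. 0c->1: ok.
bb: 1b undefined. 1b->0: ok.
bc: 1c undefined. 1c->0: no, cca/bba meet in 0. 1c->1: no, bcb/bba meet in 0. Open state 2: 1c->2.
ca: 1a undefined. 1a->0: ok.
bcb: 2b undefined. 2b->0: no, bcb/caa meet in 0. 2b->1: no, bcb/cac meet in 1. 2b->2: ok.
cca: 2a undefined. 2a->0: no, cca/caa meet in 0. 2a->1: no, cca/cac meet in 1. 2a->2: ok.
ccc: 2c undefined. 2c->0: ok.
All examples now run through 3 states with every (state, symbol) defined. Accept strings end in {2}, Reject strings end in {0,1}; accept={2}.

states=3 start=0 accept={2} delta: 0a->0 0b->1 0c->1 1a->0 1b->0 1c->2 2a->2 2b->2 2c->0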